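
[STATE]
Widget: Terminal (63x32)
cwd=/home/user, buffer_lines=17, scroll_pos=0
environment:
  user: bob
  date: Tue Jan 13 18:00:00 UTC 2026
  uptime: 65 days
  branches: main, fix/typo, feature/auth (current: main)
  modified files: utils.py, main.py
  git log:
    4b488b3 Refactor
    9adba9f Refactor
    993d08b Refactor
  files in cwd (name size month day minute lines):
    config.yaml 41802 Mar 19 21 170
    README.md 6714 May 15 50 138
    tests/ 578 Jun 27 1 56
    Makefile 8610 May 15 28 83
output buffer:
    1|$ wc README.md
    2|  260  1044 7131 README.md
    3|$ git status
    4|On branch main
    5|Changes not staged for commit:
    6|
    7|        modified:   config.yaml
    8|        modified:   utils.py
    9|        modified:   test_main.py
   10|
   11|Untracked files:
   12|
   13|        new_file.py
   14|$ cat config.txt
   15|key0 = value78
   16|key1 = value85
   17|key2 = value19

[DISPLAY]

$ wc README.md                                                 
  260  1044 7131 README.md                                     
$ git status                                                   
On branch main                                                 
Changes not staged for commit:                                 
                                                               
        modified:   config.yaml                                
        modified:   utils.py                                   
        modified:   test_main.py                               
                                                               
Untracked files:                                               
                                                               
        new_file.py                                            
$ cat config.txt                                               
key0 = value78                                                 
key1 = value85                                                 
key2 = value19                                                 
$ █                                                            
                                                               
                                                               
                                                               
                                                               
                                                               
                                                               
                                                               
                                                               
                                                               
                                                               
                                                               
                                                               
                                                               
                                                               


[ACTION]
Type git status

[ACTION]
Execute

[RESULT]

$ wc README.md                                                 
  260  1044 7131 README.md                                     
$ git status                                                   
On branch main                                                 
Changes not staged for commit:                                 
                                                               
        modified:   config.yaml                                
        modified:   utils.py                                   
        modified:   test_main.py                               
                                                               
Untracked files:                                               
                                                               
        new_file.py                                            
$ cat config.txt                                               
key0 = value78                                                 
key1 = value85                                                 
key2 = value19                                                 
$ git status                                                   
On branch main                                                 
Changes not staged for commit:                                 
                                                               
        modified:   utils.py                                   
        modified:   main.py                                    
$ █                                                            
                                                               
                                                               
                                                               
                                                               
                                                               
                                                               
                                                               
                                                               


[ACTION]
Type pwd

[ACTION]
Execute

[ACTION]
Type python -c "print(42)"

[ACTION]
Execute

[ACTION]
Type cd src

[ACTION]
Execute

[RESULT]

$ wc README.md                                                 
  260  1044 7131 README.md                                     
$ git status                                                   
On branch main                                                 
Changes not staged for commit:                                 
                                                               
        modified:   config.yaml                                
        modified:   utils.py                                   
        modified:   test_main.py                               
                                                               
Untracked files:                                               
                                                               
        new_file.py                                            
$ cat config.txt                                               
key0 = value78                                                 
key1 = value85                                                 
key2 = value19                                                 
$ git status                                                   
On branch main                                                 
Changes not staged for commit:                                 
                                                               
        modified:   utils.py                                   
        modified:   main.py                                    
$ pwd                                                          
/home/user                                                     
$ python -c "print(42)"                                        
42                                                             
$ cd src                                                       
                                                               
$ █                                                            
                                                               
                                                               


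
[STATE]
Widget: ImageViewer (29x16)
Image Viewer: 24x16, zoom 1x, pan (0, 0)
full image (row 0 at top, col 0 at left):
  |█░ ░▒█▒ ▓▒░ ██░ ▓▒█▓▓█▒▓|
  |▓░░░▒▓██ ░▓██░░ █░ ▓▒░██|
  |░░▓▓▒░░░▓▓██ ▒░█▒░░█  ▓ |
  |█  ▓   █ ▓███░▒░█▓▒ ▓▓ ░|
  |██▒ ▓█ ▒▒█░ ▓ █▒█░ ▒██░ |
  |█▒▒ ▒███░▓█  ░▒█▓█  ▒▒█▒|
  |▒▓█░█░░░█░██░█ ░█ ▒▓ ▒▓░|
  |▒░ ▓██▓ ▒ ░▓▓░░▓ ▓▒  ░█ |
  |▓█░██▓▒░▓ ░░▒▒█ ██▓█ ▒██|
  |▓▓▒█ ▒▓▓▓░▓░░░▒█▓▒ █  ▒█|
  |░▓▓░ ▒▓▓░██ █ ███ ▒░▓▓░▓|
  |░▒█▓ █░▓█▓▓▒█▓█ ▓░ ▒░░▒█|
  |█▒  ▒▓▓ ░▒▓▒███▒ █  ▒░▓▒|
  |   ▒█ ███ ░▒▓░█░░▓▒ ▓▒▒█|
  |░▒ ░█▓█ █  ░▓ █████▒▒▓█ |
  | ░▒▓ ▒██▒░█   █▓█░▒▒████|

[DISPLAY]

█░ ░▒█▒ ▓▒░ ██░ ▓▒█▓▓█▒▓     
▓░░░▒▓██ ░▓██░░ █░ ▓▒░██     
░░▓▓▒░░░▓▓██ ▒░█▒░░█  ▓      
█  ▓   █ ▓███░▒░█▓▒ ▓▓ ░     
██▒ ▓█ ▒▒█░ ▓ █▒█░ ▒██░      
█▒▒ ▒███░▓█  ░▒█▓█  ▒▒█▒     
▒▓█░█░░░█░██░█ ░█ ▒▓ ▒▓░     
▒░ ▓██▓ ▒ ░▓▓░░▓ ▓▒  ░█      
▓█░██▓▒░▓ ░░▒▒█ ██▓█ ▒██     
▓▓▒█ ▒▓▓▓░▓░░░▒█▓▒ █  ▒█     
░▓▓░ ▒▓▓░██ █ ███ ▒░▓▓░▓     
░▒█▓ █░▓█▓▓▒█▓█ ▓░ ▒░░▒█     
█▒  ▒▓▓ ░▒▓▒███▒ █  ▒░▓▒     
   ▒█ ███ ░▒▓░█░░▓▒ ▓▒▒█     
░▒ ░█▓█ █  ░▓ █████▒▒▓█      
 ░▒▓ ▒██▒░█   █▓█░▒▒████     


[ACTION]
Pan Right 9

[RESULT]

▒░ ██░ ▓▒█▓▓█▒▓              
░▓██░░ █░ ▓▒░██              
▓██ ▒░█▒░░█  ▓               
▓███░▒░█▓▒ ▓▓ ░              
█░ ▓ █▒█░ ▒██░               
▓█  ░▒█▓█  ▒▒█▒              
░██░█ ░█ ▒▓ ▒▓░              
 ░▓▓░░▓ ▓▒  ░█               
 ░░▒▒█ ██▓█ ▒██              
░▓░░░▒█▓▒ █  ▒█              
██ █ ███ ▒░▓▓░▓              
▓▓▒█▓█ ▓░ ▒░░▒█              
▒▓▒███▒ █  ▒░▓▒              
 ░▒▓░█░░▓▒ ▓▒▒█              
  ░▓ █████▒▒▓█               
░█   █▓█░▒▒████              


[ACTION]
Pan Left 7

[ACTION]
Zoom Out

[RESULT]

 ░▒█▒ ▓▒░ ██░ ▓▒█▓▓█▒▓       
░░▒▓██ ░▓██░░ █░ ▓▒░██       
▓▓▒░░░▓▓██ ▒░█▒░░█  ▓        
 ▓   █ ▓███░▒░█▓▒ ▓▓ ░       
▒ ▓█ ▒▒█░ ▓ █▒█░ ▒██░        
▒ ▒███░▓█  ░▒█▓█  ▒▒█▒       
█░█░░░█░██░█ ░█ ▒▓ ▒▓░       
 ▓██▓ ▒ ░▓▓░░▓ ▓▒  ░█        
░██▓▒░▓ ░░▒▒█ ██▓█ ▒██       
▒█ ▒▓▓▓░▓░░░▒█▓▒ █  ▒█       
▓░ ▒▓▓░██ █ ███ ▒░▓▓░▓       
█▓ █░▓█▓▓▒█▓█ ▓░ ▒░░▒█       
  ▒▓▓ ░▒▓▒███▒ █  ▒░▓▒       
 ▒█ ███ ░▒▓░█░░▓▒ ▓▒▒█       
 ░█▓█ █  ░▓ █████▒▒▓█        
▒▓ ▒██▒░█   █▓█░▒▒████       


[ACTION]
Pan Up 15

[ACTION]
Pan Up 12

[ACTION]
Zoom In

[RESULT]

░░  ░░▒▒██▒▒  ▓▓▒▒░░  ████░░ 
░░  ░░▒▒██▒▒  ▓▓▒▒░░  ████░░ 
░░░░░░▒▒▓▓████  ░░▓▓████░░░░ 
░░░░░░▒▒▓▓████  ░░▓▓████░░░░ 
░░▓▓▓▓▒▒░░░░░░▓▓▓▓████  ▒▒░░█
░░▓▓▓▓▒▒░░░░░░▓▓▓▓████  ▒▒░░█
    ▓▓      ██  ▓▓██████░░▒▒░
    ▓▓      ██  ▓▓██████░░▒▒░
██▒▒  ▓▓██  ▒▒▒▒██░░  ▓▓  ██▒
██▒▒  ▓▓██  ▒▒▒▒██░░  ▓▓  ██▒
▒▒▒▒  ▒▒██████░░▓▓██    ░░▒▒█
▒▒▒▒  ▒▒██████░░▓▓██    ░░▒▒█
▓▓██░░██░░░░░░██░░████░░██  ░
▓▓██░░██░░░░░░██░░████░░██  ░
░░  ▓▓████▓▓  ▒▒  ░░▓▓▓▓░░░░▓
░░  ▓▓████▓▓  ▒▒  ░░▓▓▓▓░░░░▓


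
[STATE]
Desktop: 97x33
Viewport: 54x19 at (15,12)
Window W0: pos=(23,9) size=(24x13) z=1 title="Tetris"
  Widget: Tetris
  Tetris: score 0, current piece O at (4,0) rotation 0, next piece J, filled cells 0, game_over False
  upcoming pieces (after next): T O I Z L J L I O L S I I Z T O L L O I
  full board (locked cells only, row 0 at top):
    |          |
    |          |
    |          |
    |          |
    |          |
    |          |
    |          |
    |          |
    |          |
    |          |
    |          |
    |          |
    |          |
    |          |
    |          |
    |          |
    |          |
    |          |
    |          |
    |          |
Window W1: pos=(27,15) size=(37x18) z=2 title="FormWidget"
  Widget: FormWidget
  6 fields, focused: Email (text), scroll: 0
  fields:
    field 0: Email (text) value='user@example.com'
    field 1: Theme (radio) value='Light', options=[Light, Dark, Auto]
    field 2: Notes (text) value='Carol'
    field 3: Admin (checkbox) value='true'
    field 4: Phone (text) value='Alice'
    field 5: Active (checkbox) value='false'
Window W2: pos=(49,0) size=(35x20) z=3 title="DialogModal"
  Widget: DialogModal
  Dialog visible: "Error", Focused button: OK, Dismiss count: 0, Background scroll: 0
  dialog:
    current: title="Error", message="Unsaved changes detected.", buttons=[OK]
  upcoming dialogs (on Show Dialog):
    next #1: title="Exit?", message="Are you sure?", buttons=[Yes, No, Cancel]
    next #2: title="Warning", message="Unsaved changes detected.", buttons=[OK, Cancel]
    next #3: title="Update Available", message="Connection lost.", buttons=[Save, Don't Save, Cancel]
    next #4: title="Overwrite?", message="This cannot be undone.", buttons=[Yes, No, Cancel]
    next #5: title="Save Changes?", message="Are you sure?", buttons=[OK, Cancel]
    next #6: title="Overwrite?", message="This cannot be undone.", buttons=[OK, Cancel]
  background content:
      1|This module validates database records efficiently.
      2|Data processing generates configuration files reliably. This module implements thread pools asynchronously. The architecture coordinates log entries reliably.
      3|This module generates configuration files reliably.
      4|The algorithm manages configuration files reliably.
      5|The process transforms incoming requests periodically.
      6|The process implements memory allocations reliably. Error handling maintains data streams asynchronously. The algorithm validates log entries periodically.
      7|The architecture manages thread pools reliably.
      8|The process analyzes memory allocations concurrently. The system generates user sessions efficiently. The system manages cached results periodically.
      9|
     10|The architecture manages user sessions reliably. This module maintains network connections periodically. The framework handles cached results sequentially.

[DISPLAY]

        ┃          │Next:      ┃  ┃Th└────────────────
        ┃          │█          ┃  ┃                   
        ┃          │███        ┃  ┃                   
        ┃   ┏━━━━━━━━━━━━━━━━━━━━━┃                   
        ┃   ┃ FormWidget          ┃                   
        ┃   ┠─────────────────────┃                   
        ┃   ┃> Email:      [user@e┃                   
        ┃   ┃  Theme:      (●) Lig┗━━━━━━━━━━━━━━━━━━━
        ┃   ┃  Notes:      [Carol              ]┃     
        ┗━━━┃  Admin:      [x]                  ┃     
            ┃  Phone:      [Alice              ]┃     
            ┃  Active:     [ ]                  ┃     
            ┃                                   ┃     
            ┃                                   ┃     
            ┃                                   ┃     
            ┃                                   ┃     
            ┃                                   ┃     
            ┃                                   ┃     
            ┃                                   ┃     


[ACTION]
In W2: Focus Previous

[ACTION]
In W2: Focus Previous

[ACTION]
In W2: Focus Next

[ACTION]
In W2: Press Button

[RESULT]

        ┃          │Next:      ┃  ┃The architecture ma
        ┃          │█          ┃  ┃                   
        ┃          │███        ┃  ┃                   
        ┃   ┏━━━━━━━━━━━━━━━━━━━━━┃                   
        ┃   ┃ FormWidget          ┃                   
        ┃   ┠─────────────────────┃                   
        ┃   ┃> Email:      [user@e┃                   
        ┃   ┃  Theme:      (●) Lig┗━━━━━━━━━━━━━━━━━━━
        ┃   ┃  Notes:      [Carol              ]┃     
        ┗━━━┃  Admin:      [x]                  ┃     
            ┃  Phone:      [Alice              ]┃     
            ┃  Active:     [ ]                  ┃     
            ┃                                   ┃     
            ┃                                   ┃     
            ┃                                   ┃     
            ┃                                   ┃     
            ┃                                   ┃     
            ┃                                   ┃     
            ┃                                   ┃     


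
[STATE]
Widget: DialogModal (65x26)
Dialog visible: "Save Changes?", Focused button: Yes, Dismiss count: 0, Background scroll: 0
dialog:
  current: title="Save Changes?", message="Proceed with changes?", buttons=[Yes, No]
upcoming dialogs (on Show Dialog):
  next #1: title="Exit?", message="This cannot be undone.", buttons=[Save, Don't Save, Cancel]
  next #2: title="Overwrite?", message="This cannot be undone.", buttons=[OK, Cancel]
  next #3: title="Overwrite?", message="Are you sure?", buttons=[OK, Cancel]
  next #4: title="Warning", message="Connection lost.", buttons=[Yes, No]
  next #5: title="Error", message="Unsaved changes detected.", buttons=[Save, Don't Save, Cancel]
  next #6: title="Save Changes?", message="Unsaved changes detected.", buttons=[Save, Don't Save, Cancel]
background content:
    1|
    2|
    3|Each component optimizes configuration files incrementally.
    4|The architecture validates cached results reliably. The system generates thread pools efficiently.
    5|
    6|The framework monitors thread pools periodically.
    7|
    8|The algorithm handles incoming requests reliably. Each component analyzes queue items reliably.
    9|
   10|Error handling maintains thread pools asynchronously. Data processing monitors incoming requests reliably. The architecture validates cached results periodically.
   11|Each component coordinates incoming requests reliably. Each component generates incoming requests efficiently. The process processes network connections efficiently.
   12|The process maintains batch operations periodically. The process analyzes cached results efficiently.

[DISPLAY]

                                                                 
                                                                 
Each component optimizes configuration files incrementally.      
The architecture validates cached results reliably. The system ge
                                                                 
The framework monitors thread pools periodically.                
                                                                 
The algorithm handles incoming requests reliably. Each component 
                                                                 
Error handling maintains thread pools asynchronously. Data proces
Each component coord┌───────────────────────┐reliably. Each compo
The process maintain│     Save Changes?     │ically. The process 
                    │ Proceed with changes? │                    
                    │       [Yes]  No       │                    
                    └───────────────────────┘                    
                                                                 
                                                                 
                                                                 
                                                                 
                                                                 
                                                                 
                                                                 
                                                                 
                                                                 
                                                                 
                                                                 


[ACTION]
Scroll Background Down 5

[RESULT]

The framework monitors thread pools periodically.                
                                                                 
The algorithm handles incoming requests reliably. Each component 
                                                                 
Error handling maintains thread pools asynchronously. Data proces
Each component coordinates incoming requests reliably. Each compo
The process maintains batch operations periodically. The process 
                                                                 
                                                                 
                                                                 
                    ┌───────────────────────┐                    
                    │     Save Changes?     │                    
                    │ Proceed with changes? │                    
                    │       [Yes]  No       │                    
                    └───────────────────────┘                    
                                                                 
                                                                 
                                                                 
                                                                 
                                                                 
                                                                 
                                                                 
                                                                 
                                                                 
                                                                 
                                                                 


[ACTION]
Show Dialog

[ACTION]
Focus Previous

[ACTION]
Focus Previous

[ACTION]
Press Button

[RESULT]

The framework monitors thread pools periodically.                
                                                                 
The algorithm handles incoming requests reliably. Each component 
                                                                 
Error handling maintains thread pools asynchronously. Data proces
Each component coordinates incoming requests reliably. Each compo
The process maintains batch operations periodically. The process 
                                                                 
                                                                 
                                                                 
                                                                 
                                                                 
                                                                 
                                                                 
                                                                 
                                                                 
                                                                 
                                                                 
                                                                 
                                                                 
                                                                 
                                                                 
                                                                 
                                                                 
                                                                 
                                                                 


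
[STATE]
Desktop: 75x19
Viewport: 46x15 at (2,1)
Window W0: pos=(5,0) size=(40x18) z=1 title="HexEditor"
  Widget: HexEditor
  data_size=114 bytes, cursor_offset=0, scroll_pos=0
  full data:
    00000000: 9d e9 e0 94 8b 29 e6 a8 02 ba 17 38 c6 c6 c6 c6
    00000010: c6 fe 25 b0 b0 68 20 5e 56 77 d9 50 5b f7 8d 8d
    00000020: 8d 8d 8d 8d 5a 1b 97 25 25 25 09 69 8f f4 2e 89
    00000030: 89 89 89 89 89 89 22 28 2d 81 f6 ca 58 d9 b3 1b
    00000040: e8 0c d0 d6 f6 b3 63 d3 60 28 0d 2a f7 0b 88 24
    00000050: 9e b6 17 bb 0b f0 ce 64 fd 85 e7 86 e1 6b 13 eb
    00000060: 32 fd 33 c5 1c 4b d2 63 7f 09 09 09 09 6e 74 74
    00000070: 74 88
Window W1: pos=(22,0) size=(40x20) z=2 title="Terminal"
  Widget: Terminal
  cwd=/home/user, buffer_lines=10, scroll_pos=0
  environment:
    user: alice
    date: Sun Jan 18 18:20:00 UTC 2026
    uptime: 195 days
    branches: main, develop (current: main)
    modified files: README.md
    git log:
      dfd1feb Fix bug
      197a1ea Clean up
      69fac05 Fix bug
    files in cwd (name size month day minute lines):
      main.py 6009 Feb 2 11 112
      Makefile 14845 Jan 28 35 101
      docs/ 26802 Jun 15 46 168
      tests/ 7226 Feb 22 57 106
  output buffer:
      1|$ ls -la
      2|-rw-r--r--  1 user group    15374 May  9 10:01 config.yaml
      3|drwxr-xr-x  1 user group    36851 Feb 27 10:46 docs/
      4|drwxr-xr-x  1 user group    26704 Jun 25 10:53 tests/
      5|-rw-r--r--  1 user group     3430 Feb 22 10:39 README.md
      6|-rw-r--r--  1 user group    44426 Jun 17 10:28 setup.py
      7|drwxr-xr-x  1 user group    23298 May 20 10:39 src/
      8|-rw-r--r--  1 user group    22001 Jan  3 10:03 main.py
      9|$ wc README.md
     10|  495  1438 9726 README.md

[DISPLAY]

   ┃ HexEditor      ┃ Terminal                
   ┠────────────────┠─────────────────────────
   ┃00000000  9D e9 ┃$ ls -la                 
   ┃00000010  c6 fe ┃-rw-r--r--  1 user group 
   ┃00000020  8d 8d ┃drwxr-xr-x  1 user group 
   ┃00000030  89 89 ┃drwxr-xr-x  1 user group 
   ┃00000040  e8 0c ┃-rw-r--r--  1 user group 
   ┃00000050  9e b6 ┃-rw-r--r--  1 user group 
   ┃00000060  32 fd ┃drwxr-xr-x  1 user group 
   ┃00000070  74 88 ┃-rw-r--r--  1 user group 
   ┃                ┃$ wc README.md           
   ┃                ┃  495  1438 9726 README.m
   ┃                ┃$ █                      
   ┃                ┃                         
   ┃                ┃                         


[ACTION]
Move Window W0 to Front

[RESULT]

   ┃ HexEditor                            ┃   
   ┠──────────────────────────────────────┨───
   ┃00000000  9D e9 e0 94 8b 29 e6 a8  02 ┃   
   ┃00000010  c6 fe 25 b0 b0 68 20 5e  56 ┃up 
   ┃00000020  8d 8d 8d 8d 5a 1b 97 25  25 ┃up 
   ┃00000030  89 89 89 89 89 89 22 28  2d ┃up 
   ┃00000040  e8 0c d0 d6 f6 b3 63 d3  60 ┃up 
   ┃00000050  9e b6 17 bb 0b f0 ce 64  fd ┃up 
   ┃00000060  32 fd 33 c5 1c 4b d2 63  7f ┃up 
   ┃00000070  74 88                       ┃up 
   ┃                                      ┃   
   ┃                                      ┃E.m
   ┃                                      ┃   
   ┃                                      ┃   
   ┃                                      ┃   


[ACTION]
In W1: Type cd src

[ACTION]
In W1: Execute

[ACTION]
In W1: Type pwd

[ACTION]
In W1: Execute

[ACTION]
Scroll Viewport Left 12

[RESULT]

     ┃ HexEditor                            ┃ 
     ┠──────────────────────────────────────┨─
     ┃00000000  9D e9 e0 94 8b 29 e6 a8  02 ┃ 
     ┃00000010  c6 fe 25 b0 b0 68 20 5e  56 ┃u
     ┃00000020  8d 8d 8d 8d 5a 1b 97 25  25 ┃u
     ┃00000030  89 89 89 89 89 89 22 28  2d ┃u
     ┃00000040  e8 0c d0 d6 f6 b3 63 d3  60 ┃u
     ┃00000050  9e b6 17 bb 0b f0 ce 64  fd ┃u
     ┃00000060  32 fd 33 c5 1c 4b d2 63  7f ┃u
     ┃00000070  74 88                       ┃u
     ┃                                      ┃ 
     ┃                                      ┃E
     ┃                                      ┃ 
     ┃                                      ┃ 
     ┃                                      ┃ 


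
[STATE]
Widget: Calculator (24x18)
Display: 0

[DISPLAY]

                       0
┌───┬───┬───┬───┐       
│ 7 │ 8 │ 9 │ ÷ │       
├───┼───┼───┼───┤       
│ 4 │ 5 │ 6 │ × │       
├───┼───┼───┼───┤       
│ 1 │ 2 │ 3 │ - │       
├───┼───┼───┼───┤       
│ 0 │ . │ = │ + │       
├───┼───┼───┼───┤       
│ C │ MC│ MR│ M+│       
└───┴───┴───┴───┘       
                        
                        
                        
                        
                        
                        


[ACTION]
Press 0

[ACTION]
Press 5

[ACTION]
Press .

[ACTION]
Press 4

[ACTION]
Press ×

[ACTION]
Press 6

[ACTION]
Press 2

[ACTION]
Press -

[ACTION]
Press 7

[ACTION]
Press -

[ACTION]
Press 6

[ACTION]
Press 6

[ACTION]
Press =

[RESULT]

                   261.8
┌───┬───┬───┬───┐       
│ 7 │ 8 │ 9 │ ÷ │       
├───┼───┼───┼───┤       
│ 4 │ 5 │ 6 │ × │       
├───┼───┼───┼───┤       
│ 1 │ 2 │ 3 │ - │       
├───┼───┼───┼───┤       
│ 0 │ . │ = │ + │       
├───┼───┼───┼───┤       
│ C │ MC│ MR│ M+│       
└───┴───┴───┴───┘       
                        
                        
                        
                        
                        
                        


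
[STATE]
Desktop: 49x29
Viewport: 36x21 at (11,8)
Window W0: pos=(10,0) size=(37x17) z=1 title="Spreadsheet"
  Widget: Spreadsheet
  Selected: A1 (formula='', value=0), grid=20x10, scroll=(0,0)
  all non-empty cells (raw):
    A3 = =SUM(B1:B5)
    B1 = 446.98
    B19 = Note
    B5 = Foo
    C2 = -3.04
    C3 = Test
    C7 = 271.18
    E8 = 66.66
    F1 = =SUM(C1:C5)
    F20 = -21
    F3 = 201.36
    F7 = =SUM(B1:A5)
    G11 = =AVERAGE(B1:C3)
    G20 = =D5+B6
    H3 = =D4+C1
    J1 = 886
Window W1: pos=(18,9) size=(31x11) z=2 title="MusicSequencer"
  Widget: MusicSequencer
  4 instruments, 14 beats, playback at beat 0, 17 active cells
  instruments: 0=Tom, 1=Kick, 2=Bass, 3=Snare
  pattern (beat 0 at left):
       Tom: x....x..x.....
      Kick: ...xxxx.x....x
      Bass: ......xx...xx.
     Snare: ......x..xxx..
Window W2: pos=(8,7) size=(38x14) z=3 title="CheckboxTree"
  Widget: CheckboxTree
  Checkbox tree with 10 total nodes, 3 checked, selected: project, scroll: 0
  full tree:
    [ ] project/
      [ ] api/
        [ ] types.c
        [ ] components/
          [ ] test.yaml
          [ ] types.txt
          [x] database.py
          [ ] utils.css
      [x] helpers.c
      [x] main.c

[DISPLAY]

heckboxTree                       ┃┃
──────────────────────────────────┨━
-] project/                       ┃ 
 [-] api/                         ┃─
   [ ] types.c                    ┃ 
   [-] components/                ┃ 
     [ ] test.yaml                ┃ 
     [ ] types.txt                ┃ 
     [x] database.py              ┃ 
     [ ] utils.css                ┃ 
 [x] helpers.c                    ┃ 
 [x] main.c                       ┃━
━━━━━━━━━━━━━━━━━━━━━━━━━━━━━━━━━━┛ 
                                    
                                    
                                    
                                    
                                    
                                    
                                    
                                    


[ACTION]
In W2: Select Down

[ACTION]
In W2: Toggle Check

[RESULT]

heckboxTree                       ┃┃
──────────────────────────────────┨━
x] project/                       ┃ 
 [x] api/                         ┃─
   [x] types.c                    ┃ 
   [x] components/                ┃ 
     [x] test.yaml                ┃ 
     [x] types.txt                ┃ 
     [x] database.py              ┃ 
     [x] utils.css                ┃ 
 [x] helpers.c                    ┃ 
 [x] main.c                       ┃━
━━━━━━━━━━━━━━━━━━━━━━━━━━━━━━━━━━┛ 
                                    
                                    
                                    
                                    
                                    
                                    
                                    
                                    


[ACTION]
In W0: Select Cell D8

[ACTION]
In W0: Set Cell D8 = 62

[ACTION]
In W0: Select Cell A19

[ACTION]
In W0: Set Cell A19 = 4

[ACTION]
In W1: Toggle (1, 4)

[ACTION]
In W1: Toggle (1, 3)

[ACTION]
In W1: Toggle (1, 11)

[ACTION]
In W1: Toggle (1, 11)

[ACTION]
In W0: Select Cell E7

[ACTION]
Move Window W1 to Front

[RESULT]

heckboxTree                       ┃┃
───────┏━━━━━━━━━━━━━━━━━━━━━━━━━━━━
x] proj┃ MusicSequencer             
 [x] ap┠────────────────────────────
   [x] ┃      ▼1234567890123        
   [x] ┃   Tom█····█··█·····        
     [x┃  Kick·····██·█····█        
     [x┃  Bass······██···██·        
     [x┃ Snare······█··███··        
     [x┃                            
 [x] he┃                            
 [x] ma┗━━━━━━━━━━━━━━━━━━━━━━━━━━━━
━━━━━━━━━━━━━━━━━━━━━━━━━━━━━━━━━━┛ 
                                    
                                    
                                    
                                    
                                    
                                    
                                    
                                    


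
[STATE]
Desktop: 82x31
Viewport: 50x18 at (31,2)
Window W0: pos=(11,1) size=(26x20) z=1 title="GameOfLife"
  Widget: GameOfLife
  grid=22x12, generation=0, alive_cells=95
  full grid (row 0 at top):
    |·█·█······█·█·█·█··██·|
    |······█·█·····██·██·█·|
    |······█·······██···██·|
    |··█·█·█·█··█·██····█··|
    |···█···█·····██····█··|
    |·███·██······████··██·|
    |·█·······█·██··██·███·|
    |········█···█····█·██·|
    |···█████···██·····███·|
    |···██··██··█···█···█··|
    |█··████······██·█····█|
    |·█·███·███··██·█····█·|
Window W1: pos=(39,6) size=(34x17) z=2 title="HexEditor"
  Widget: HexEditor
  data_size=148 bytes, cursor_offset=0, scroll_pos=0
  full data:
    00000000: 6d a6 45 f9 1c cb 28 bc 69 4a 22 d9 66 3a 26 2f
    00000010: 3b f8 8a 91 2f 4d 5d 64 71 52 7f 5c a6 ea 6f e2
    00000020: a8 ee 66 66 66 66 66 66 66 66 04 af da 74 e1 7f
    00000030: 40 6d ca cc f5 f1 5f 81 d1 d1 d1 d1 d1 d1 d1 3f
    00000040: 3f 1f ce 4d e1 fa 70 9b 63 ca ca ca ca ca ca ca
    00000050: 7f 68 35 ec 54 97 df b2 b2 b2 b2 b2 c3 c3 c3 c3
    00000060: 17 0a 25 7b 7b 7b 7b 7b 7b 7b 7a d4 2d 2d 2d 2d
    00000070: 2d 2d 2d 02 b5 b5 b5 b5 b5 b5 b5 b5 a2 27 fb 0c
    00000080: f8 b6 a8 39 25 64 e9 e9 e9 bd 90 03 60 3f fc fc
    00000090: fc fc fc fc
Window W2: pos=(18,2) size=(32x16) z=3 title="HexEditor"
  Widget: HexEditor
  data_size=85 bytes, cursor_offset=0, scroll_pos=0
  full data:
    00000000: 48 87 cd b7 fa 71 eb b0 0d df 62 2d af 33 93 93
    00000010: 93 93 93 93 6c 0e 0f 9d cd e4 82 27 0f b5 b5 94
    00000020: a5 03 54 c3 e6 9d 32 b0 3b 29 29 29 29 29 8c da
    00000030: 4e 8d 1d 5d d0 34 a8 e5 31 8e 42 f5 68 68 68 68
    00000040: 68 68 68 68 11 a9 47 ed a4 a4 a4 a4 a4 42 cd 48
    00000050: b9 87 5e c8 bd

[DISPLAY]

━━━━━━━━━━━━━━━━━━┓                               
                  ┃                               
──────────────────┨                               
 87 cd b7 fa 71 eb┃                               
 93 93 93 6c 0e 0f┃━━━━━━━━━━━━━━━━━━━━━━┓        
 03 54 c3 e6 9d 32┃                      ┃        
 8d 1d 5d d0 34 a8┃──────────────────────┨        
 68 68 68 11 a9 47┃6D a6 45 f9 1c cb 28 b┃        
 87 5e c8 bd      ┃3b f8 8a 91 2f 4d 5d 6┃        
                  ┃a8 ee 66 66 66 66 66 6┃        
                  ┃40 6d ca cc f5 f1 5f 8┃        
                  ┃3f 1f ce 4d e1 fa 70 9┃        
                  ┃7f 68 35 ec 54 97 df b┃        
                  ┃17 0a 25 7b 7b 7b 7b 7┃        
                  ┃2d 2d 2d 02 b5 b5 b5 b┃        
━━━━━━━━━━━━━━━━━━┛f8 b6 a8 39 25 64 e9 e┃        
     ┃  ┃00000090  fc fc fc fc           ┃        
     ┃  ┃                                ┃        


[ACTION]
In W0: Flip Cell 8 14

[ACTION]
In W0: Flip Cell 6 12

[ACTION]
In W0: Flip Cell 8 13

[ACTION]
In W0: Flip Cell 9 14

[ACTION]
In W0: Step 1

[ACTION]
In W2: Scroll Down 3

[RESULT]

━━━━━━━━━━━━━━━━━━┓                               
                  ┃                               
──────────────────┨                               
 8d 1d 5d d0 34 a8┃                               
 68 68 68 11 a9 47┃━━━━━━━━━━━━━━━━━━━━━━┓        
 87 5e c8 bd      ┃                      ┃        
                  ┃──────────────────────┨        
                  ┃6D a6 45 f9 1c cb 28 b┃        
                  ┃3b f8 8a 91 2f 4d 5d 6┃        
                  ┃a8 ee 66 66 66 66 66 6┃        
                  ┃40 6d ca cc f5 f1 5f 8┃        
                  ┃3f 1f ce 4d e1 fa 70 9┃        
                  ┃7f 68 35 ec 54 97 df b┃        
                  ┃17 0a 25 7b 7b 7b 7b 7┃        
                  ┃2d 2d 2d 02 b5 b5 b5 b┃        
━━━━━━━━━━━━━━━━━━┛f8 b6 a8 39 25 64 e9 e┃        
     ┃  ┃00000090  fc fc fc fc           ┃        
     ┃  ┃                                ┃        
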